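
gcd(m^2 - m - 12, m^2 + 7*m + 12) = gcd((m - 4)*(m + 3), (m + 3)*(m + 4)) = m + 3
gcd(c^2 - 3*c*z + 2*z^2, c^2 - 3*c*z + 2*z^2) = c^2 - 3*c*z + 2*z^2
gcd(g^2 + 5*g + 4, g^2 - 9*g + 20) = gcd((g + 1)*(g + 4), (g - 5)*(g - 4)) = 1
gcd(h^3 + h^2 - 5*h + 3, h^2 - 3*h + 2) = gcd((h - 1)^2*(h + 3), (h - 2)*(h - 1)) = h - 1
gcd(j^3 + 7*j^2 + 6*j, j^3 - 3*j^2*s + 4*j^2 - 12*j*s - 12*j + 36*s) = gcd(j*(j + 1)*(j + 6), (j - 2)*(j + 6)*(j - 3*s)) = j + 6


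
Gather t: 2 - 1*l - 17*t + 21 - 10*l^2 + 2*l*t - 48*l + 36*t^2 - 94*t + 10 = -10*l^2 - 49*l + 36*t^2 + t*(2*l - 111) + 33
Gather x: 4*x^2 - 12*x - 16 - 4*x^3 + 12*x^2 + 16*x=-4*x^3 + 16*x^2 + 4*x - 16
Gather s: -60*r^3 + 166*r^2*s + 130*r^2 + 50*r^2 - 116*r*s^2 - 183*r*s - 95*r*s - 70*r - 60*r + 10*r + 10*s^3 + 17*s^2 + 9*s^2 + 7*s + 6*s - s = -60*r^3 + 180*r^2 - 120*r + 10*s^3 + s^2*(26 - 116*r) + s*(166*r^2 - 278*r + 12)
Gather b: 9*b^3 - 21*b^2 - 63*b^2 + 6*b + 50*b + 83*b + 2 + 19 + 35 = 9*b^3 - 84*b^2 + 139*b + 56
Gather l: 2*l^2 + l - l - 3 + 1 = 2*l^2 - 2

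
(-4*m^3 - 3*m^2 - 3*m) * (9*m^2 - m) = -36*m^5 - 23*m^4 - 24*m^3 + 3*m^2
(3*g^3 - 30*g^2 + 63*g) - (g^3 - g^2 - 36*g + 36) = 2*g^3 - 29*g^2 + 99*g - 36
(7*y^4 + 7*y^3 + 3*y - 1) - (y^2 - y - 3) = 7*y^4 + 7*y^3 - y^2 + 4*y + 2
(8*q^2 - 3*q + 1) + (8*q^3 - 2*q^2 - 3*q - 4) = 8*q^3 + 6*q^2 - 6*q - 3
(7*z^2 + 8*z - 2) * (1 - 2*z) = -14*z^3 - 9*z^2 + 12*z - 2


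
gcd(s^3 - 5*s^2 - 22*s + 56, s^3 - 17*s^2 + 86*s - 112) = s^2 - 9*s + 14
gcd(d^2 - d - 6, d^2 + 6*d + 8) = d + 2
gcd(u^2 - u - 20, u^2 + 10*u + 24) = u + 4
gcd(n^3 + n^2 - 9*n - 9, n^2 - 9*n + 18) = n - 3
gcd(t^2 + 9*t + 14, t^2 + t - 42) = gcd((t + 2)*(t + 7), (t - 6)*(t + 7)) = t + 7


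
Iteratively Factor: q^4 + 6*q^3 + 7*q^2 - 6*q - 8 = (q + 4)*(q^3 + 2*q^2 - q - 2) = (q + 2)*(q + 4)*(q^2 - 1) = (q + 1)*(q + 2)*(q + 4)*(q - 1)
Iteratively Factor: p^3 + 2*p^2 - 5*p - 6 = (p + 1)*(p^2 + p - 6) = (p - 2)*(p + 1)*(p + 3)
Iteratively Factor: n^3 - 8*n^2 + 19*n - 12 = (n - 1)*(n^2 - 7*n + 12) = (n - 3)*(n - 1)*(n - 4)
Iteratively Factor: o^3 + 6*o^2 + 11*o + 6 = (o + 3)*(o^2 + 3*o + 2) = (o + 1)*(o + 3)*(o + 2)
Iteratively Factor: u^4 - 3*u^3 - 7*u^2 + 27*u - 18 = (u - 2)*(u^3 - u^2 - 9*u + 9) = (u - 3)*(u - 2)*(u^2 + 2*u - 3) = (u - 3)*(u - 2)*(u + 3)*(u - 1)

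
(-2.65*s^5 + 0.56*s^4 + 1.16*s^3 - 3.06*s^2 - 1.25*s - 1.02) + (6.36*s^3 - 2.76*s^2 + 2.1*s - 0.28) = -2.65*s^5 + 0.56*s^4 + 7.52*s^3 - 5.82*s^2 + 0.85*s - 1.3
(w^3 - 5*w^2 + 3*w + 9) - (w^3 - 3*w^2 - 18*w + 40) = -2*w^2 + 21*w - 31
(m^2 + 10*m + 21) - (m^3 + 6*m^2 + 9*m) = -m^3 - 5*m^2 + m + 21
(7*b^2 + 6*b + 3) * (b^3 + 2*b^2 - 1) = 7*b^5 + 20*b^4 + 15*b^3 - b^2 - 6*b - 3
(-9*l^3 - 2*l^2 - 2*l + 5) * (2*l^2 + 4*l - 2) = -18*l^5 - 40*l^4 + 6*l^3 + 6*l^2 + 24*l - 10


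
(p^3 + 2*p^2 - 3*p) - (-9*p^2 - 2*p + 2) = p^3 + 11*p^2 - p - 2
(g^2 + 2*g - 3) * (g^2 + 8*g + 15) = g^4 + 10*g^3 + 28*g^2 + 6*g - 45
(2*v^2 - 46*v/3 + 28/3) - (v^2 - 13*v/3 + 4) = v^2 - 11*v + 16/3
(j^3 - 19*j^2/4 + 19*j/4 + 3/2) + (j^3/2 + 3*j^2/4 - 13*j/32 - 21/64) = 3*j^3/2 - 4*j^2 + 139*j/32 + 75/64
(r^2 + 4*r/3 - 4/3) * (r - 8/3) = r^3 - 4*r^2/3 - 44*r/9 + 32/9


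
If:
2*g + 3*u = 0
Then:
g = -3*u/2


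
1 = 1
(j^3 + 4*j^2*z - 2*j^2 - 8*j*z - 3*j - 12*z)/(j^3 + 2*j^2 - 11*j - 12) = (j + 4*z)/(j + 4)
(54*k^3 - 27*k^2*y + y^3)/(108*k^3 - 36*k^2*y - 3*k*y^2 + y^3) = (-3*k + y)/(-6*k + y)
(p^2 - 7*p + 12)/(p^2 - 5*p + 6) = (p - 4)/(p - 2)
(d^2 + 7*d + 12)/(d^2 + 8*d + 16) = (d + 3)/(d + 4)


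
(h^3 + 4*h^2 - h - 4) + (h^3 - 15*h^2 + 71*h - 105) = 2*h^3 - 11*h^2 + 70*h - 109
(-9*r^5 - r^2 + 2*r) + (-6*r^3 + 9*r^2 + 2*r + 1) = -9*r^5 - 6*r^3 + 8*r^2 + 4*r + 1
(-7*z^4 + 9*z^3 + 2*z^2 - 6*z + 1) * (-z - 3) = 7*z^5 + 12*z^4 - 29*z^3 + 17*z - 3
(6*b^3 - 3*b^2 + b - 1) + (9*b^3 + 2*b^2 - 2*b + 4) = 15*b^3 - b^2 - b + 3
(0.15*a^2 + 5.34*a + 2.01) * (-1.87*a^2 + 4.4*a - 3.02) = -0.2805*a^4 - 9.3258*a^3 + 19.2843*a^2 - 7.2828*a - 6.0702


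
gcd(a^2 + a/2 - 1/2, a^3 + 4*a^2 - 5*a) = 1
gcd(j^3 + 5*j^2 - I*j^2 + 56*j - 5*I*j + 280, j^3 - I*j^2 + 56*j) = j^2 - I*j + 56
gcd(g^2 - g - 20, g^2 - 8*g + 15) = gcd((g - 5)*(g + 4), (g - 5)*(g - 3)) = g - 5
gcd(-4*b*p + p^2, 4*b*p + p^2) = p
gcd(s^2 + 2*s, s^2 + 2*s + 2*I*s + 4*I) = s + 2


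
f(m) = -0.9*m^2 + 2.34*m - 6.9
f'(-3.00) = 7.74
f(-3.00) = -22.02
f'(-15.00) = 29.34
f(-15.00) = -244.50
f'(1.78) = -0.86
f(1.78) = -5.59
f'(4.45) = -5.67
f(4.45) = -14.31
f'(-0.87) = 3.91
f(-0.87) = -9.62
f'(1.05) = 0.45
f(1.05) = -5.44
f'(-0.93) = 4.01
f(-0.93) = -9.85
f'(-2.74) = 7.27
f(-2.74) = -20.07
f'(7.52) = -11.20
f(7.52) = -40.20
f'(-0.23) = 2.75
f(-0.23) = -7.49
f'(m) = 2.34 - 1.8*m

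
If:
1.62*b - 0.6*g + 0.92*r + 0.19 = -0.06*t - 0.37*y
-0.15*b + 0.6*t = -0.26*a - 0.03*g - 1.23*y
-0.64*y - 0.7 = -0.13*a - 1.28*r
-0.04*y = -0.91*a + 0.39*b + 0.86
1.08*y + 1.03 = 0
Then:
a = 10.9466126974823 - 6.39257909557727*t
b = 23.4347838534797 - 14.9160178896803*t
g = 61.40512774107 - 39.1777372867318*t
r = 0.649246314394567*t - 1.0417422039399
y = -0.95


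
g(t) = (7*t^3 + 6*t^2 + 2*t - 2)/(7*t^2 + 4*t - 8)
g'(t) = (-14*t - 4)*(7*t^3 + 6*t^2 + 2*t - 2)/(7*t^2 + 4*t - 8)^2 + (21*t^2 + 12*t + 2)/(7*t^2 + 4*t - 8) = (49*t^4 + 56*t^3 - 158*t^2 - 68*t - 8)/(49*t^4 + 56*t^3 - 96*t^2 - 64*t + 64)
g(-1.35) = 17.10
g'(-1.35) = -434.06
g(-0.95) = 0.82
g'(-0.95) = -3.13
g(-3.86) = -3.99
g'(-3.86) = 0.85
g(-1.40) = -102.07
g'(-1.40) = -13049.00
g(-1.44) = -17.66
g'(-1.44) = -340.56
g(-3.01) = -3.33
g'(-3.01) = 0.67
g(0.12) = 0.22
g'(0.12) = -0.33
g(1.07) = 3.63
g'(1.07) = -6.99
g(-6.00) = -5.95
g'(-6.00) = 0.95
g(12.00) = 12.39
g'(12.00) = 0.99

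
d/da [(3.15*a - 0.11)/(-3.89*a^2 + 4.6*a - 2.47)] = (12.2535*a^2 - 0.8558*a - 7.2745)/(15.1321*a^4 - 35.788*a^3 + 40.3766*a^2 - 22.724*a + 6.1009)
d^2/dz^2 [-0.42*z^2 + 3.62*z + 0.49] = -0.840000000000000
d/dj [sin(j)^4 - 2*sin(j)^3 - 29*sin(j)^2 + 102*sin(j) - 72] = 2*(2*sin(j)^3 - 3*sin(j)^2 - 29*sin(j) + 51)*cos(j)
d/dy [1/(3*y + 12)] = -1/(3*(y + 4)^2)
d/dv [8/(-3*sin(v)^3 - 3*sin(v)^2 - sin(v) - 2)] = 8*(3*sin(v) + 1)^2*cos(v)/(3*sin(v)^3 + 3*sin(v)^2 + sin(v) + 2)^2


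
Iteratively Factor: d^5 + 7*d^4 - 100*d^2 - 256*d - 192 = (d - 4)*(d^4 + 11*d^3 + 44*d^2 + 76*d + 48) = (d - 4)*(d + 2)*(d^3 + 9*d^2 + 26*d + 24) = (d - 4)*(d + 2)*(d + 3)*(d^2 + 6*d + 8) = (d - 4)*(d + 2)^2*(d + 3)*(d + 4)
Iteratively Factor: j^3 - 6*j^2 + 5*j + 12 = (j - 4)*(j^2 - 2*j - 3) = (j - 4)*(j - 3)*(j + 1)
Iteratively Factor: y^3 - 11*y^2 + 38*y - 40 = (y - 4)*(y^2 - 7*y + 10) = (y - 4)*(y - 2)*(y - 5)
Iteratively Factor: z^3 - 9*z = (z + 3)*(z^2 - 3*z) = (z - 3)*(z + 3)*(z)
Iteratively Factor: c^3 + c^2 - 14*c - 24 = (c - 4)*(c^2 + 5*c + 6) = (c - 4)*(c + 2)*(c + 3)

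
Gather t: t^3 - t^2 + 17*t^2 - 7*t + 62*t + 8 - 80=t^3 + 16*t^2 + 55*t - 72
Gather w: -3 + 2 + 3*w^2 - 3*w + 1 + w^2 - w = 4*w^2 - 4*w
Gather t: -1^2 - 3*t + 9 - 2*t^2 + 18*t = -2*t^2 + 15*t + 8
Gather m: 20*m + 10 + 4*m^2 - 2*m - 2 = 4*m^2 + 18*m + 8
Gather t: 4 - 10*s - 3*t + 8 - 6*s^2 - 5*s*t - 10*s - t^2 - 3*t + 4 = -6*s^2 - 20*s - t^2 + t*(-5*s - 6) + 16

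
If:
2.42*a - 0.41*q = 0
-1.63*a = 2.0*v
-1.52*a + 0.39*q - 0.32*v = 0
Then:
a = 0.00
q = 0.00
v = 0.00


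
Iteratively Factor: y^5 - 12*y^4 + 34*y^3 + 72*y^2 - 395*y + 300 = (y - 1)*(y^4 - 11*y^3 + 23*y^2 + 95*y - 300) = (y - 4)*(y - 1)*(y^3 - 7*y^2 - 5*y + 75) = (y - 5)*(y - 4)*(y - 1)*(y^2 - 2*y - 15) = (y - 5)*(y - 4)*(y - 1)*(y + 3)*(y - 5)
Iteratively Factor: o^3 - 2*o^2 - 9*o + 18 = (o - 2)*(o^2 - 9) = (o - 2)*(o + 3)*(o - 3)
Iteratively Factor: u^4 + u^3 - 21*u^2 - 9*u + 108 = (u + 4)*(u^3 - 3*u^2 - 9*u + 27) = (u + 3)*(u + 4)*(u^2 - 6*u + 9) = (u - 3)*(u + 3)*(u + 4)*(u - 3)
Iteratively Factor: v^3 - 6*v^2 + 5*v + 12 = (v + 1)*(v^2 - 7*v + 12) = (v - 3)*(v + 1)*(v - 4)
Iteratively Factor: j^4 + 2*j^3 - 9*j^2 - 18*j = (j + 2)*(j^3 - 9*j) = j*(j + 2)*(j^2 - 9) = j*(j - 3)*(j + 2)*(j + 3)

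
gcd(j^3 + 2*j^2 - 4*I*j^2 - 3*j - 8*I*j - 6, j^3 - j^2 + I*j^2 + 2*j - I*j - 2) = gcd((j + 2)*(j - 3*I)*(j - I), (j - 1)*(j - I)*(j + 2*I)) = j - I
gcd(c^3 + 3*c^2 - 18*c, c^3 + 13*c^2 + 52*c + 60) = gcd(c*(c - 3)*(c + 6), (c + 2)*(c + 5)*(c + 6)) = c + 6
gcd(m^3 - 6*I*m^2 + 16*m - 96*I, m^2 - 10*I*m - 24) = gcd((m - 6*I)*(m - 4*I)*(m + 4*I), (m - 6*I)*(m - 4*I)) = m^2 - 10*I*m - 24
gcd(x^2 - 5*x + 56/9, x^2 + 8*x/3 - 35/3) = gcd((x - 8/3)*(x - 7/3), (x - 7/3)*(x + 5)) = x - 7/3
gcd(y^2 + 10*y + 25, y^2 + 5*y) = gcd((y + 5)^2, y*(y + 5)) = y + 5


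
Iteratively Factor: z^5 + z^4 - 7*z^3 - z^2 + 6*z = (z + 1)*(z^4 - 7*z^2 + 6*z) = z*(z + 1)*(z^3 - 7*z + 6) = z*(z + 1)*(z + 3)*(z^2 - 3*z + 2) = z*(z - 2)*(z + 1)*(z + 3)*(z - 1)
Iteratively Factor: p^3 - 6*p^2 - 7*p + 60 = (p - 5)*(p^2 - p - 12) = (p - 5)*(p - 4)*(p + 3)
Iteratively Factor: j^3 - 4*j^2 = (j)*(j^2 - 4*j) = j*(j - 4)*(j)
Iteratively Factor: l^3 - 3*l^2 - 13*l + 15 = (l - 1)*(l^2 - 2*l - 15) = (l - 1)*(l + 3)*(l - 5)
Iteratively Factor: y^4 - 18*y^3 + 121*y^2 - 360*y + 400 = (y - 5)*(y^3 - 13*y^2 + 56*y - 80) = (y - 5)*(y - 4)*(y^2 - 9*y + 20) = (y - 5)^2*(y - 4)*(y - 4)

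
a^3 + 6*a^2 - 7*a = a*(a - 1)*(a + 7)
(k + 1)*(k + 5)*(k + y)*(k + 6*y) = k^4 + 7*k^3*y + 6*k^3 + 6*k^2*y^2 + 42*k^2*y + 5*k^2 + 36*k*y^2 + 35*k*y + 30*y^2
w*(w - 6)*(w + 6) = w^3 - 36*w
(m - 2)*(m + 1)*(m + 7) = m^3 + 6*m^2 - 9*m - 14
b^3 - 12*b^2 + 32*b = b*(b - 8)*(b - 4)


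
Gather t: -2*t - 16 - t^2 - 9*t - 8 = -t^2 - 11*t - 24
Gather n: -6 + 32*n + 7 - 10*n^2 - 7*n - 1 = -10*n^2 + 25*n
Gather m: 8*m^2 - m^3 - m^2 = -m^3 + 7*m^2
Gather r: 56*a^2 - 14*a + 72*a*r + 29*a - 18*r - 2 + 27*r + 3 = 56*a^2 + 15*a + r*(72*a + 9) + 1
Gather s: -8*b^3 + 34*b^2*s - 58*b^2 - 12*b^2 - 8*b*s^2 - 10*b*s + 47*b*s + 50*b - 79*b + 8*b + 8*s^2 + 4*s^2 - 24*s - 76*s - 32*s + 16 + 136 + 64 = -8*b^3 - 70*b^2 - 21*b + s^2*(12 - 8*b) + s*(34*b^2 + 37*b - 132) + 216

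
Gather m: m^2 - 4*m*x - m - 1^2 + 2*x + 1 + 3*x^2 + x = m^2 + m*(-4*x - 1) + 3*x^2 + 3*x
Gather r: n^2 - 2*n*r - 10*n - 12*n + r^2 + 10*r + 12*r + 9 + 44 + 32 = n^2 - 22*n + r^2 + r*(22 - 2*n) + 85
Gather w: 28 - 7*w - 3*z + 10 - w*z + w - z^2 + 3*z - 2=w*(-z - 6) - z^2 + 36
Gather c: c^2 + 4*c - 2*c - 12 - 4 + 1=c^2 + 2*c - 15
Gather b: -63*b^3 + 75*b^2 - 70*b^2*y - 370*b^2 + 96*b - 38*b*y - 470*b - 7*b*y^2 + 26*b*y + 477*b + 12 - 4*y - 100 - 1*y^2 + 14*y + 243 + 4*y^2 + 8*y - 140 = -63*b^3 + b^2*(-70*y - 295) + b*(-7*y^2 - 12*y + 103) + 3*y^2 + 18*y + 15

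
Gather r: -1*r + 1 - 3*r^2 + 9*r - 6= -3*r^2 + 8*r - 5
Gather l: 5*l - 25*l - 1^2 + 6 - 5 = -20*l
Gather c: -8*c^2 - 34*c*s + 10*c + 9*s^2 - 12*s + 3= -8*c^2 + c*(10 - 34*s) + 9*s^2 - 12*s + 3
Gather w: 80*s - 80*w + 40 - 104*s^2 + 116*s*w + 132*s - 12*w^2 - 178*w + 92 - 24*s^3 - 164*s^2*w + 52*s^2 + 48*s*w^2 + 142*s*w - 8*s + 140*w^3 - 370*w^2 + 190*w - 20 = -24*s^3 - 52*s^2 + 204*s + 140*w^3 + w^2*(48*s - 382) + w*(-164*s^2 + 258*s - 68) + 112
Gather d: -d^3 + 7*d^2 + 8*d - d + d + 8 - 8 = -d^3 + 7*d^2 + 8*d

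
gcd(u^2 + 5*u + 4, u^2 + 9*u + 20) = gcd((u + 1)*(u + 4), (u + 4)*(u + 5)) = u + 4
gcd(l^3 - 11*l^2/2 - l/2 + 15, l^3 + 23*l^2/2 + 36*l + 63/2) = l + 3/2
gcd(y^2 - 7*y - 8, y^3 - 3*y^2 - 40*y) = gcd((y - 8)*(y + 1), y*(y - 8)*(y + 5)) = y - 8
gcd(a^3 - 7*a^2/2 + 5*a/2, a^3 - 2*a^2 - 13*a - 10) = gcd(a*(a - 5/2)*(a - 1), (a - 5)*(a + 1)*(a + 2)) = 1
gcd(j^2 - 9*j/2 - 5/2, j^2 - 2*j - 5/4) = j + 1/2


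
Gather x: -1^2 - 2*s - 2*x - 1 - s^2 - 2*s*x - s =-s^2 - 3*s + x*(-2*s - 2) - 2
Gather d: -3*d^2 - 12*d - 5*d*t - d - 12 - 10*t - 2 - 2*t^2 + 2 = -3*d^2 + d*(-5*t - 13) - 2*t^2 - 10*t - 12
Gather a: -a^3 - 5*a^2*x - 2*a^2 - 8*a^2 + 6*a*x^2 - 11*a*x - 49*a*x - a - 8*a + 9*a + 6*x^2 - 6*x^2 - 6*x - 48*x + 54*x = -a^3 + a^2*(-5*x - 10) + a*(6*x^2 - 60*x)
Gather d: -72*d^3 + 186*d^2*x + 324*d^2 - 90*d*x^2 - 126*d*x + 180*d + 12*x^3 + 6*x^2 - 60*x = -72*d^3 + d^2*(186*x + 324) + d*(-90*x^2 - 126*x + 180) + 12*x^3 + 6*x^2 - 60*x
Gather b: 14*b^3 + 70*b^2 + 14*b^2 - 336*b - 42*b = 14*b^3 + 84*b^2 - 378*b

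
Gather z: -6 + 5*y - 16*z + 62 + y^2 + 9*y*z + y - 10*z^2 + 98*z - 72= y^2 + 6*y - 10*z^2 + z*(9*y + 82) - 16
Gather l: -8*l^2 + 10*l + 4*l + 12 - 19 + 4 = -8*l^2 + 14*l - 3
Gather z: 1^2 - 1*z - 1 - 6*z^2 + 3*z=-6*z^2 + 2*z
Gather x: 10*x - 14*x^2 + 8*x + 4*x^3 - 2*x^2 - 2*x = 4*x^3 - 16*x^2 + 16*x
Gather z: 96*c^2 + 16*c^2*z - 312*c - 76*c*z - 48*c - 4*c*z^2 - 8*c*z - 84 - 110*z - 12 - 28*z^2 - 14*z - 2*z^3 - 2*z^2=96*c^2 - 360*c - 2*z^3 + z^2*(-4*c - 30) + z*(16*c^2 - 84*c - 124) - 96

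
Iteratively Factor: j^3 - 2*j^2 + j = (j)*(j^2 - 2*j + 1) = j*(j - 1)*(j - 1)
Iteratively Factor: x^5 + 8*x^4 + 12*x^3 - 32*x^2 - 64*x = (x - 2)*(x^4 + 10*x^3 + 32*x^2 + 32*x) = (x - 2)*(x + 2)*(x^3 + 8*x^2 + 16*x) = (x - 2)*(x + 2)*(x + 4)*(x^2 + 4*x) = x*(x - 2)*(x + 2)*(x + 4)*(x + 4)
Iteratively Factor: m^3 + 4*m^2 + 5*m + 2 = (m + 2)*(m^2 + 2*m + 1) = (m + 1)*(m + 2)*(m + 1)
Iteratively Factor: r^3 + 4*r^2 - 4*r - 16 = (r + 2)*(r^2 + 2*r - 8) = (r + 2)*(r + 4)*(r - 2)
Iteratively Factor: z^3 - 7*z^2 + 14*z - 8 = (z - 1)*(z^2 - 6*z + 8) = (z - 2)*(z - 1)*(z - 4)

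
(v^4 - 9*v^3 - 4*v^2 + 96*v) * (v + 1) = v^5 - 8*v^4 - 13*v^3 + 92*v^2 + 96*v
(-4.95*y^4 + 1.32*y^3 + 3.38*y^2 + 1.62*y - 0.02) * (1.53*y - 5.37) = -7.5735*y^5 + 28.6011*y^4 - 1.917*y^3 - 15.672*y^2 - 8.73*y + 0.1074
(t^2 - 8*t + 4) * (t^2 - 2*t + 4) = t^4 - 10*t^3 + 24*t^2 - 40*t + 16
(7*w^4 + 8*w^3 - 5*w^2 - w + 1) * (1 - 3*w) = -21*w^5 - 17*w^4 + 23*w^3 - 2*w^2 - 4*w + 1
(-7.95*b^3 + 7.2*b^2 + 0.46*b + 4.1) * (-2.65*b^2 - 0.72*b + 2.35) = 21.0675*b^5 - 13.356*b^4 - 25.0855*b^3 + 5.7238*b^2 - 1.871*b + 9.635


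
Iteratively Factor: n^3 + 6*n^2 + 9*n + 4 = (n + 4)*(n^2 + 2*n + 1) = (n + 1)*(n + 4)*(n + 1)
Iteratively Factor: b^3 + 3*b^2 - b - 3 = (b - 1)*(b^2 + 4*b + 3) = (b - 1)*(b + 3)*(b + 1)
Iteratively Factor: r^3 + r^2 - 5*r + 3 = (r - 1)*(r^2 + 2*r - 3) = (r - 1)*(r + 3)*(r - 1)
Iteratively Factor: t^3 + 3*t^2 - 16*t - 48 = (t + 4)*(t^2 - t - 12) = (t - 4)*(t + 4)*(t + 3)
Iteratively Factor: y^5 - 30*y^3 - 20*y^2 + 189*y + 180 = (y + 4)*(y^4 - 4*y^3 - 14*y^2 + 36*y + 45) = (y - 3)*(y + 4)*(y^3 - y^2 - 17*y - 15) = (y - 5)*(y - 3)*(y + 4)*(y^2 + 4*y + 3) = (y - 5)*(y - 3)*(y + 1)*(y + 4)*(y + 3)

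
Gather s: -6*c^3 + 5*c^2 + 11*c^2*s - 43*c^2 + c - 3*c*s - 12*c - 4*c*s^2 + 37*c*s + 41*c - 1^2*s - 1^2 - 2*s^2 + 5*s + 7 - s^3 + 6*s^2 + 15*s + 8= -6*c^3 - 38*c^2 + 30*c - s^3 + s^2*(4 - 4*c) + s*(11*c^2 + 34*c + 19) + 14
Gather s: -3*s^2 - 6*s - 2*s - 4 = -3*s^2 - 8*s - 4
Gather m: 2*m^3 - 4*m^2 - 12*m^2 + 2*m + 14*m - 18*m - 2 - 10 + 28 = 2*m^3 - 16*m^2 - 2*m + 16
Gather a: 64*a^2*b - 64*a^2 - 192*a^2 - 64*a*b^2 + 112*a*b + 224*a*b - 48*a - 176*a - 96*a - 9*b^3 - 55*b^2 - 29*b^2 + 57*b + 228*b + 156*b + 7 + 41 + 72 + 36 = a^2*(64*b - 256) + a*(-64*b^2 + 336*b - 320) - 9*b^3 - 84*b^2 + 441*b + 156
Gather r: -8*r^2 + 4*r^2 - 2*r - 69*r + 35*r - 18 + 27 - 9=-4*r^2 - 36*r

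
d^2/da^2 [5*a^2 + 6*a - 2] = 10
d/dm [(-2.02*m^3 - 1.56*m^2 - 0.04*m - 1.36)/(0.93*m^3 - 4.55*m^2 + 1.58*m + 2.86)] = (-8.88178419700125e-16*m^5 + 10.6418*m^4 - 6.3088*m^3 - 16.184*m^2 - 21.2992*m + 2.0344)/(0.8649*m^6 - 8.463*m^5 + 23.6413*m^4 - 9.0584*m^3 - 23.5296*m^2 + 9.0376*m + 8.1796)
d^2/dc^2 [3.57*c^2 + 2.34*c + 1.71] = 7.14000000000000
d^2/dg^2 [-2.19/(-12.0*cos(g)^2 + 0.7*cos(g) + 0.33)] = (1261.44*(1 - cos(g)^2)^2 - 55.188*cos(g)^3 + 666.4827*cos(g)^2 + 109.87011*cos(g) - 1280.931)/(-12.0*cos(g)^2 + 0.7*cos(g) + 0.33)^3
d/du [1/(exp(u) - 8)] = -exp(u)/(exp(u) - 8)^2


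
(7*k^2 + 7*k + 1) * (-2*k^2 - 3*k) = -14*k^4 - 35*k^3 - 23*k^2 - 3*k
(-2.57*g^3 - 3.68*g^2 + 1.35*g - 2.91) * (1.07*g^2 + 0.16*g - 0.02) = -2.7499*g^5 - 4.3488*g^4 + 0.9071*g^3 - 2.8241*g^2 - 0.4926*g + 0.0582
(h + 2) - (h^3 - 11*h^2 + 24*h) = -h^3 + 11*h^2 - 23*h + 2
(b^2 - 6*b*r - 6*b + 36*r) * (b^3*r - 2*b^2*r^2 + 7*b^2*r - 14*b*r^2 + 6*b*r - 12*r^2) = b^5*r - 8*b^4*r^2 + b^4*r + 12*b^3*r^3 - 8*b^3*r^2 - 36*b^3*r + 12*b^2*r^3 + 288*b^2*r^2 - 36*b^2*r - 432*b*r^3 + 288*b*r^2 - 432*r^3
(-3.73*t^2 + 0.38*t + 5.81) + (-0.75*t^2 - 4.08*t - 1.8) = -4.48*t^2 - 3.7*t + 4.01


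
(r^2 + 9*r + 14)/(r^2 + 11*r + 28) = (r + 2)/(r + 4)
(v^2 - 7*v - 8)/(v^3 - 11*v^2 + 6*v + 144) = (v + 1)/(v^2 - 3*v - 18)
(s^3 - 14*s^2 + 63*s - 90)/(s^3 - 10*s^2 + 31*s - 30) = (s - 6)/(s - 2)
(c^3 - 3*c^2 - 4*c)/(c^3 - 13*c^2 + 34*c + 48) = c*(c - 4)/(c^2 - 14*c + 48)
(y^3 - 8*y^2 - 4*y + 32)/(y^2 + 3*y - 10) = (y^2 - 6*y - 16)/(y + 5)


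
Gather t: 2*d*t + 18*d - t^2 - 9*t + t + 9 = 18*d - t^2 + t*(2*d - 8) + 9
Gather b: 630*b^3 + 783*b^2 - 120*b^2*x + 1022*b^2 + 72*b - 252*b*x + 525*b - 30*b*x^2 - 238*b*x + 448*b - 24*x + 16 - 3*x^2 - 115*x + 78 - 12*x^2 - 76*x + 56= 630*b^3 + b^2*(1805 - 120*x) + b*(-30*x^2 - 490*x + 1045) - 15*x^2 - 215*x + 150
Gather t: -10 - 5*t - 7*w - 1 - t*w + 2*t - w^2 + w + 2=t*(-w - 3) - w^2 - 6*w - 9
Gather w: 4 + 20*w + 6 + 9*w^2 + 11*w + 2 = 9*w^2 + 31*w + 12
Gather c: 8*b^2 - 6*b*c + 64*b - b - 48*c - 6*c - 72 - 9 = 8*b^2 + 63*b + c*(-6*b - 54) - 81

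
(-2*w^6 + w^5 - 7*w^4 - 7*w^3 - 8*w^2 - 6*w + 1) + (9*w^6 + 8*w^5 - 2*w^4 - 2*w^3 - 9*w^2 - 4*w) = 7*w^6 + 9*w^5 - 9*w^4 - 9*w^3 - 17*w^2 - 10*w + 1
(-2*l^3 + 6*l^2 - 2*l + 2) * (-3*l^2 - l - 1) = 6*l^5 - 16*l^4 + 2*l^3 - 10*l^2 - 2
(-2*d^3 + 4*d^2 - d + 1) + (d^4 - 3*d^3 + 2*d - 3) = d^4 - 5*d^3 + 4*d^2 + d - 2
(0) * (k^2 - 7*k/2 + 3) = 0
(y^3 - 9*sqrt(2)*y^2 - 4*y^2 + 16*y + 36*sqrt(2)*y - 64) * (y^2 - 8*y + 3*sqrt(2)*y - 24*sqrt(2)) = y^5 - 12*y^4 - 6*sqrt(2)*y^4 - 6*y^3 + 72*sqrt(2)*y^3 - 144*sqrt(2)*y^2 + 456*y^2 - 1216*y - 576*sqrt(2)*y + 1536*sqrt(2)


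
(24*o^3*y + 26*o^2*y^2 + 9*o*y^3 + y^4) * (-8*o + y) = -192*o^4*y - 184*o^3*y^2 - 46*o^2*y^3 + o*y^4 + y^5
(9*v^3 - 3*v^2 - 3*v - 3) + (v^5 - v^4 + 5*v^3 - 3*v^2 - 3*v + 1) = v^5 - v^4 + 14*v^3 - 6*v^2 - 6*v - 2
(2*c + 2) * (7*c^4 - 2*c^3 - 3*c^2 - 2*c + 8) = 14*c^5 + 10*c^4 - 10*c^3 - 10*c^2 + 12*c + 16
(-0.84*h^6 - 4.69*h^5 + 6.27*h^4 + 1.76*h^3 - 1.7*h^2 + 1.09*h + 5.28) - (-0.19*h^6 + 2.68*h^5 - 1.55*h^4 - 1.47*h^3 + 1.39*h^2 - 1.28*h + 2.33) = -0.65*h^6 - 7.37*h^5 + 7.82*h^4 + 3.23*h^3 - 3.09*h^2 + 2.37*h + 2.95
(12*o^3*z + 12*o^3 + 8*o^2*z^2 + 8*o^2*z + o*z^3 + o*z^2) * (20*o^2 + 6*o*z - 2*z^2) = 240*o^5*z + 240*o^5 + 232*o^4*z^2 + 232*o^4*z + 44*o^3*z^3 + 44*o^3*z^2 - 10*o^2*z^4 - 10*o^2*z^3 - 2*o*z^5 - 2*o*z^4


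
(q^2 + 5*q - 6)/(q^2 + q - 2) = (q + 6)/(q + 2)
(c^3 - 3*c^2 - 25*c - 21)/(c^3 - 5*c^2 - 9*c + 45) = (c^2 - 6*c - 7)/(c^2 - 8*c + 15)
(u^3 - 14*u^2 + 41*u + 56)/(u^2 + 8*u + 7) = (u^2 - 15*u + 56)/(u + 7)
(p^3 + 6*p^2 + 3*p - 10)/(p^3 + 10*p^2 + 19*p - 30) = (p + 2)/(p + 6)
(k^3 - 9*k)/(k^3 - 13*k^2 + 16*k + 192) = k*(k - 3)/(k^2 - 16*k + 64)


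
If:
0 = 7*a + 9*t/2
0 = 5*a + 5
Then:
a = -1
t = 14/9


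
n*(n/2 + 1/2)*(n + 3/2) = n^3/2 + 5*n^2/4 + 3*n/4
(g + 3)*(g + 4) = g^2 + 7*g + 12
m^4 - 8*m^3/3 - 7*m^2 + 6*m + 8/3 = (m - 4)*(m - 1)*(m + 1/3)*(m + 2)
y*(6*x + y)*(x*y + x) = 6*x^2*y^2 + 6*x^2*y + x*y^3 + x*y^2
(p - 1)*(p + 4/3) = p^2 + p/3 - 4/3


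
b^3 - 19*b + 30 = (b - 3)*(b - 2)*(b + 5)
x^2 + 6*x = x*(x + 6)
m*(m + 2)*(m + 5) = m^3 + 7*m^2 + 10*m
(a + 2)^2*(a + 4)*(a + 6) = a^4 + 14*a^3 + 68*a^2 + 136*a + 96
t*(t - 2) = t^2 - 2*t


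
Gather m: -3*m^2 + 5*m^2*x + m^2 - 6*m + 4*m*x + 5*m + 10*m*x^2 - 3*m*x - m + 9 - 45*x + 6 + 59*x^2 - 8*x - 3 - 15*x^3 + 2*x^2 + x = m^2*(5*x - 2) + m*(10*x^2 + x - 2) - 15*x^3 + 61*x^2 - 52*x + 12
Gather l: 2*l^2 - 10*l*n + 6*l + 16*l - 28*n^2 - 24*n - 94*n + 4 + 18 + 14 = 2*l^2 + l*(22 - 10*n) - 28*n^2 - 118*n + 36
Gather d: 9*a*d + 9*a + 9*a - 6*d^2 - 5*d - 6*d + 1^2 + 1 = 18*a - 6*d^2 + d*(9*a - 11) + 2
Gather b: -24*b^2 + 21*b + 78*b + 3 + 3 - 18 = -24*b^2 + 99*b - 12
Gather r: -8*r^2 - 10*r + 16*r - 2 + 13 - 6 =-8*r^2 + 6*r + 5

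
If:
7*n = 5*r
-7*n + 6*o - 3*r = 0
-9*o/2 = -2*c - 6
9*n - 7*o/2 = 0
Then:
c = -3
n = 0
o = 0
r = 0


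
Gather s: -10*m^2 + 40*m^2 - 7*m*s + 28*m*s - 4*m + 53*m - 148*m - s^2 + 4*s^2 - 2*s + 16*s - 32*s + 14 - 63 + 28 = 30*m^2 - 99*m + 3*s^2 + s*(21*m - 18) - 21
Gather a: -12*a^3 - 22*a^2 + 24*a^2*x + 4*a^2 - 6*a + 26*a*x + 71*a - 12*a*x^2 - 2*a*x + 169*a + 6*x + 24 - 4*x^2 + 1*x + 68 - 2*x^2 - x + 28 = -12*a^3 + a^2*(24*x - 18) + a*(-12*x^2 + 24*x + 234) - 6*x^2 + 6*x + 120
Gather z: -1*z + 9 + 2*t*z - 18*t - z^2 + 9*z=-18*t - z^2 + z*(2*t + 8) + 9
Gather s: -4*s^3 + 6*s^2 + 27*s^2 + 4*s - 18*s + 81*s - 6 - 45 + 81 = -4*s^3 + 33*s^2 + 67*s + 30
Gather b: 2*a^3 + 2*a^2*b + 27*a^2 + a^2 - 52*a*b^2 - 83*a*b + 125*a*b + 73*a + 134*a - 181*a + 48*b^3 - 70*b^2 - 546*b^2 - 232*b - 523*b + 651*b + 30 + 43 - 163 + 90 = 2*a^3 + 28*a^2 + 26*a + 48*b^3 + b^2*(-52*a - 616) + b*(2*a^2 + 42*a - 104)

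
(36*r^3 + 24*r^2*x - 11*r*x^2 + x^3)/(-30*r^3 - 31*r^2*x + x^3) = (-6*r + x)/(5*r + x)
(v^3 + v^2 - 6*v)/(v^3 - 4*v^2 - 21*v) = (v - 2)/(v - 7)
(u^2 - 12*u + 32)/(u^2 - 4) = (u^2 - 12*u + 32)/(u^2 - 4)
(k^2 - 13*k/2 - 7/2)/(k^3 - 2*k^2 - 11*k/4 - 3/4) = 2*(k - 7)/(2*k^2 - 5*k - 3)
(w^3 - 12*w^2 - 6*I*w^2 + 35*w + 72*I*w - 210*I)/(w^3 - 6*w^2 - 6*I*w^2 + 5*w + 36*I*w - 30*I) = (w - 7)/(w - 1)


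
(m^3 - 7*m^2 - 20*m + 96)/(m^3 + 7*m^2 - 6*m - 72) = (m - 8)/(m + 6)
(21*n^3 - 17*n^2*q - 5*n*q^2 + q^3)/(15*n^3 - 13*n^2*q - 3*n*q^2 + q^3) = (-7*n + q)/(-5*n + q)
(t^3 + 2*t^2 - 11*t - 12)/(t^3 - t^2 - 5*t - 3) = (t + 4)/(t + 1)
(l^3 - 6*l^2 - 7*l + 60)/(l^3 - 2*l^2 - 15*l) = (l - 4)/l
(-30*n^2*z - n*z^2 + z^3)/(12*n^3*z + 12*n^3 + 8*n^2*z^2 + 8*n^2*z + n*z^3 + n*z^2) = z*(-30*n^2 - n*z + z^2)/(n*(12*n^2*z + 12*n^2 + 8*n*z^2 + 8*n*z + z^3 + z^2))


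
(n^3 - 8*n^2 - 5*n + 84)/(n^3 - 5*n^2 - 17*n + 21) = (n - 4)/(n - 1)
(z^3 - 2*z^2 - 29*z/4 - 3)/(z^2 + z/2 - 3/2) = (z^2 - 7*z/2 - 2)/(z - 1)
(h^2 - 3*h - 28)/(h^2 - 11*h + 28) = (h + 4)/(h - 4)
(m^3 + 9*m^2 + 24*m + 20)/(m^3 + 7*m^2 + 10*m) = (m + 2)/m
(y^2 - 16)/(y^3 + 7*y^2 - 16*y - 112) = 1/(y + 7)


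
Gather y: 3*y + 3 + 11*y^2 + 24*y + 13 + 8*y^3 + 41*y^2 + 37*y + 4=8*y^3 + 52*y^2 + 64*y + 20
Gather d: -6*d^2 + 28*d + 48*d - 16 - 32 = -6*d^2 + 76*d - 48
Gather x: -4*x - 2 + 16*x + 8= 12*x + 6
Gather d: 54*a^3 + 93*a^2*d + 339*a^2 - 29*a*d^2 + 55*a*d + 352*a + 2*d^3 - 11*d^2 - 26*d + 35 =54*a^3 + 339*a^2 + 352*a + 2*d^3 + d^2*(-29*a - 11) + d*(93*a^2 + 55*a - 26) + 35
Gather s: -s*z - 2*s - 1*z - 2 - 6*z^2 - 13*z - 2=s*(-z - 2) - 6*z^2 - 14*z - 4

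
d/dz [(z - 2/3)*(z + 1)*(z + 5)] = 3*z^2 + 32*z/3 + 1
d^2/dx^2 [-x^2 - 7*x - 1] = -2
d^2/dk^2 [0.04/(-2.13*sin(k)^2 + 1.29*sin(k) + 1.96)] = (-0.725904*sin(k)^4 + 0.329724*sin(k)^3 + 0.354324*sin(k)^2 - 0.558312*sin(k) + 0.467112)/(-2.13*sin(k)^2 + 1.29*sin(k) + 1.96)^3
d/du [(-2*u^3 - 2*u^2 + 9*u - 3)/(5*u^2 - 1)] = (-10*u^4 - 39*u^2 + 34*u - 9)/(25*u^4 - 10*u^2 + 1)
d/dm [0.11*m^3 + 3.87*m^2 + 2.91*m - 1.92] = 0.33*m^2 + 7.74*m + 2.91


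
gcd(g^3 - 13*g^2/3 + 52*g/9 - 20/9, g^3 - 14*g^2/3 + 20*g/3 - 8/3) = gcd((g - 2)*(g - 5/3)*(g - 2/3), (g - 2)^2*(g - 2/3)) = g^2 - 8*g/3 + 4/3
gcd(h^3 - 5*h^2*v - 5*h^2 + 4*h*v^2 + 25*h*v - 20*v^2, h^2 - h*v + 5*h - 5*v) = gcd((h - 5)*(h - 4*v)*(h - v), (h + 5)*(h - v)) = -h + v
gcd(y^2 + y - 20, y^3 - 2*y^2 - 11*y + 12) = y - 4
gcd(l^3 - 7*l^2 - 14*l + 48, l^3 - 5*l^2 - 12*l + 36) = l^2 + l - 6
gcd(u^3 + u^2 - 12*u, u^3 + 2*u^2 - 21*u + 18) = u - 3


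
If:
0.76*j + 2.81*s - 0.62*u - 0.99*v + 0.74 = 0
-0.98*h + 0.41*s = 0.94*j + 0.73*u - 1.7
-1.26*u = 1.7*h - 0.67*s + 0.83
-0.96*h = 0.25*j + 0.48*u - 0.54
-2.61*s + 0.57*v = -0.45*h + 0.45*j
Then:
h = 0.26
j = 2.34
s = 0.74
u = -0.62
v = 5.04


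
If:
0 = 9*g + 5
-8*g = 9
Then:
No Solution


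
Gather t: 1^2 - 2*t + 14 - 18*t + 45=60 - 20*t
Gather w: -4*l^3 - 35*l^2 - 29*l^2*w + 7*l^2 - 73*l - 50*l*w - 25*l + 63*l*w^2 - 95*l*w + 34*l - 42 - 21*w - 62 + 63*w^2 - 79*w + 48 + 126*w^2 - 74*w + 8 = -4*l^3 - 28*l^2 - 64*l + w^2*(63*l + 189) + w*(-29*l^2 - 145*l - 174) - 48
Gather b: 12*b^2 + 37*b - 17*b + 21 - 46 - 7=12*b^2 + 20*b - 32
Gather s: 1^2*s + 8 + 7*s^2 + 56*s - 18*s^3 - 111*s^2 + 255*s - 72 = -18*s^3 - 104*s^2 + 312*s - 64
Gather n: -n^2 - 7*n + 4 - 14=-n^2 - 7*n - 10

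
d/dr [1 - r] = -1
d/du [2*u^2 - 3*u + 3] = 4*u - 3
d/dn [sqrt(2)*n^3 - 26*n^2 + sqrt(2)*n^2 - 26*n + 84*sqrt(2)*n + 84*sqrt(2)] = 3*sqrt(2)*n^2 - 52*n + 2*sqrt(2)*n - 26 + 84*sqrt(2)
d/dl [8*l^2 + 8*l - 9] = 16*l + 8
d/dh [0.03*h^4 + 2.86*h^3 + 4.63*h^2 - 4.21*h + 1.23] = 0.12*h^3 + 8.58*h^2 + 9.26*h - 4.21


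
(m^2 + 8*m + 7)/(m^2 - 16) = (m^2 + 8*m + 7)/(m^2 - 16)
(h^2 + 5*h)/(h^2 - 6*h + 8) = h*(h + 5)/(h^2 - 6*h + 8)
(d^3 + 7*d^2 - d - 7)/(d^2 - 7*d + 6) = (d^2 + 8*d + 7)/(d - 6)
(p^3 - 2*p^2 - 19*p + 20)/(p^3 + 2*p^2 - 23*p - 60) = (p - 1)/(p + 3)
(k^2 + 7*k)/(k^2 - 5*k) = (k + 7)/(k - 5)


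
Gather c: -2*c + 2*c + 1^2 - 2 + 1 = 0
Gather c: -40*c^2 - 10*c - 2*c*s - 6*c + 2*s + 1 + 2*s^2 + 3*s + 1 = -40*c^2 + c*(-2*s - 16) + 2*s^2 + 5*s + 2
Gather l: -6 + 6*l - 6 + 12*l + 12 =18*l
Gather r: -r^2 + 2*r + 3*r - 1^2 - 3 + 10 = -r^2 + 5*r + 6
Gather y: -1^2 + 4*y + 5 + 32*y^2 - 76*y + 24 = 32*y^2 - 72*y + 28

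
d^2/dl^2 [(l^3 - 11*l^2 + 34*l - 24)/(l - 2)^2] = 4*(l + 10)/(l^4 - 8*l^3 + 24*l^2 - 32*l + 16)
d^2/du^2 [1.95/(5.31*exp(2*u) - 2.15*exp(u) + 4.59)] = ((4.1925 - 41.418*exp(u))*(5.31*exp(2*u) - 2.15*exp(u) + 4.59) + 1.95*(10.62*exp(u) - 2.15)*(21.24*exp(u) - 4.3)*exp(u))*exp(u)/(5.31*exp(2*u) - 2.15*exp(u) + 4.59)^3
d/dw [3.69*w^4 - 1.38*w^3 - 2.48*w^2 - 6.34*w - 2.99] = 14.76*w^3 - 4.14*w^2 - 4.96*w - 6.34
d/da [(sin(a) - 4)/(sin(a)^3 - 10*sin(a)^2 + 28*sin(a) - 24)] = 2*(9*sin(a) + cos(a)^2 - 23)*cos(a)/((sin(a) - 6)^2*(sin(a) - 2)^3)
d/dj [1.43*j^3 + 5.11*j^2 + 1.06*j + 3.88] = 4.29*j^2 + 10.22*j + 1.06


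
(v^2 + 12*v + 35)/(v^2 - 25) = (v + 7)/(v - 5)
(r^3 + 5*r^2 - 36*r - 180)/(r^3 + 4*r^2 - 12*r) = (r^2 - r - 30)/(r*(r - 2))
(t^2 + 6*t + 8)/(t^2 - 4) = (t + 4)/(t - 2)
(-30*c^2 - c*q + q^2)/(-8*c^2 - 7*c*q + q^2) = (30*c^2 + c*q - q^2)/(8*c^2 + 7*c*q - q^2)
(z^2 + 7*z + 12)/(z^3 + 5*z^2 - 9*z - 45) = (z + 4)/(z^2 + 2*z - 15)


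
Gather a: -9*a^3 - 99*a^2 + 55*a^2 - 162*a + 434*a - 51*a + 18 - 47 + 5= -9*a^3 - 44*a^2 + 221*a - 24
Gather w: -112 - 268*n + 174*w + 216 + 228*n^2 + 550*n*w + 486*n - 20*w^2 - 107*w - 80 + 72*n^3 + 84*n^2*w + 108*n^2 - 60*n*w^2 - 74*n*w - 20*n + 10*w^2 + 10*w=72*n^3 + 336*n^2 + 198*n + w^2*(-60*n - 10) + w*(84*n^2 + 476*n + 77) + 24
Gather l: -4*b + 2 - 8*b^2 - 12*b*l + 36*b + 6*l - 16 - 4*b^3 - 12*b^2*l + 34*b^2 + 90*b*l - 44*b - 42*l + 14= -4*b^3 + 26*b^2 - 12*b + l*(-12*b^2 + 78*b - 36)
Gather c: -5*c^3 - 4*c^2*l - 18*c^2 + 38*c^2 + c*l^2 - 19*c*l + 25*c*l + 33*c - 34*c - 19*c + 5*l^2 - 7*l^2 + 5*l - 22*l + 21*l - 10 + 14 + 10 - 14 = -5*c^3 + c^2*(20 - 4*l) + c*(l^2 + 6*l - 20) - 2*l^2 + 4*l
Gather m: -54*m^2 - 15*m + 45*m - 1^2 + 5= -54*m^2 + 30*m + 4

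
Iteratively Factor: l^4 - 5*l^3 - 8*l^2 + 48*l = (l - 4)*(l^3 - l^2 - 12*l) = (l - 4)*(l + 3)*(l^2 - 4*l) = l*(l - 4)*(l + 3)*(l - 4)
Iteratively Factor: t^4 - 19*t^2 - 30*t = (t)*(t^3 - 19*t - 30) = t*(t - 5)*(t^2 + 5*t + 6) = t*(t - 5)*(t + 2)*(t + 3)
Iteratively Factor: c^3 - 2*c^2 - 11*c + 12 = (c - 1)*(c^2 - c - 12) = (c - 4)*(c - 1)*(c + 3)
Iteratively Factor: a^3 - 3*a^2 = (a - 3)*(a^2) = a*(a - 3)*(a)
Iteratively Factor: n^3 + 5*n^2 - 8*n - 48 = (n - 3)*(n^2 + 8*n + 16) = (n - 3)*(n + 4)*(n + 4)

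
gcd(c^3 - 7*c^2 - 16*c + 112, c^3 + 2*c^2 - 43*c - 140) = c^2 - 3*c - 28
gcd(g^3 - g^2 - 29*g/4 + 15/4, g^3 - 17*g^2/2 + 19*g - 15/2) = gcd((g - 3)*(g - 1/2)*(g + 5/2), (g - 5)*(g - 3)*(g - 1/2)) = g^2 - 7*g/2 + 3/2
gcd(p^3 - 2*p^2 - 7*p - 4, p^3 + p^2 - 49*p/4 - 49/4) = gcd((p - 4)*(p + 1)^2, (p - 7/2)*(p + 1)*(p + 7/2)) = p + 1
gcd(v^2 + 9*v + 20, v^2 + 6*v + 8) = v + 4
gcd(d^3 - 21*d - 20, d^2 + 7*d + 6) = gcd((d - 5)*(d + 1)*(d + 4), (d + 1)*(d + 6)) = d + 1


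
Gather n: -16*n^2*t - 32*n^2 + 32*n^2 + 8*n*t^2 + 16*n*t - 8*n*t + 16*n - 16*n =-16*n^2*t + n*(8*t^2 + 8*t)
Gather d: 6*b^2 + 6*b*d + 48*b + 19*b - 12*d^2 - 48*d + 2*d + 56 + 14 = 6*b^2 + 67*b - 12*d^2 + d*(6*b - 46) + 70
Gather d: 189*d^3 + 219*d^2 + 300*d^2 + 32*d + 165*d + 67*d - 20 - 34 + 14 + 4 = 189*d^3 + 519*d^2 + 264*d - 36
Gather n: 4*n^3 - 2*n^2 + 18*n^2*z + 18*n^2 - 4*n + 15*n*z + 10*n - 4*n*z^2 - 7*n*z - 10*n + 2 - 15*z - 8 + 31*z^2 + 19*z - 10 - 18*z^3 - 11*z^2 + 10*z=4*n^3 + n^2*(18*z + 16) + n*(-4*z^2 + 8*z - 4) - 18*z^3 + 20*z^2 + 14*z - 16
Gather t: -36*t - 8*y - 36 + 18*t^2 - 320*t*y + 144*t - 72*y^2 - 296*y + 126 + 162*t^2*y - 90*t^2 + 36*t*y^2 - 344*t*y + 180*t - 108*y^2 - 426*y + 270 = t^2*(162*y - 72) + t*(36*y^2 - 664*y + 288) - 180*y^2 - 730*y + 360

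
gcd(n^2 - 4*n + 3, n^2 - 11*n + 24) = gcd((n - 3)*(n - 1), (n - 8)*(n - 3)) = n - 3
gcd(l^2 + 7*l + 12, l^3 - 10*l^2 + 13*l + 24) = 1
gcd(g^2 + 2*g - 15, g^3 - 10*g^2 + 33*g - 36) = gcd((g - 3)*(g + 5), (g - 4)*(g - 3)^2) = g - 3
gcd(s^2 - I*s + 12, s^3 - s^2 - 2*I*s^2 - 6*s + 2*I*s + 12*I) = 1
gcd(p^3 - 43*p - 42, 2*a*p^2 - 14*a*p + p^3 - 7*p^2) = p - 7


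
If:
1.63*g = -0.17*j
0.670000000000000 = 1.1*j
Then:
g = -0.06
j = 0.61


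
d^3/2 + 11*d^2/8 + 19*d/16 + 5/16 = (d/2 + 1/2)*(d + 1/2)*(d + 5/4)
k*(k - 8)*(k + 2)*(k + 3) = k^4 - 3*k^3 - 34*k^2 - 48*k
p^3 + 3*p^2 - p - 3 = (p - 1)*(p + 1)*(p + 3)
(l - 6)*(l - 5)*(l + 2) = l^3 - 9*l^2 + 8*l + 60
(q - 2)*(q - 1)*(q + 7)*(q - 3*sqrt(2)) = q^4 - 3*sqrt(2)*q^3 + 4*q^3 - 19*q^2 - 12*sqrt(2)*q^2 + 14*q + 57*sqrt(2)*q - 42*sqrt(2)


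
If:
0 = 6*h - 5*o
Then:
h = 5*o/6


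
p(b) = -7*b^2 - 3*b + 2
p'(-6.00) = 81.00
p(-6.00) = -232.00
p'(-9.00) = 123.00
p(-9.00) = -538.00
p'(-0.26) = 0.64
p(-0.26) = 2.31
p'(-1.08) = 12.12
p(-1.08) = -2.92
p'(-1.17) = 13.38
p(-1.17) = -4.07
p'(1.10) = -18.40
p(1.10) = -9.77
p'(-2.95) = 38.30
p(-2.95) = -50.07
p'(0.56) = -10.84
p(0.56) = -1.88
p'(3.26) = -48.64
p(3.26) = -82.17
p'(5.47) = -79.58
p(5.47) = -223.86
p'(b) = -14*b - 3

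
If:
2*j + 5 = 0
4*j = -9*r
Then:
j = -5/2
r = 10/9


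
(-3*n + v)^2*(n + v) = 9*n^3 + 3*n^2*v - 5*n*v^2 + v^3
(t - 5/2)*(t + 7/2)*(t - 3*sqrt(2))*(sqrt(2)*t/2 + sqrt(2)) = sqrt(2)*t^4/2 - 3*t^3 + 3*sqrt(2)*t^3/2 - 9*t^2 - 27*sqrt(2)*t^2/8 - 35*sqrt(2)*t/4 + 81*t/4 + 105/2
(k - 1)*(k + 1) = k^2 - 1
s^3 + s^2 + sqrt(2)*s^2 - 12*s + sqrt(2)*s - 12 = (s + 1)*(s - 2*sqrt(2))*(s + 3*sqrt(2))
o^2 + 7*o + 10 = (o + 2)*(o + 5)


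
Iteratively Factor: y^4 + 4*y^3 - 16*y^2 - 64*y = (y)*(y^3 + 4*y^2 - 16*y - 64) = y*(y - 4)*(y^2 + 8*y + 16) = y*(y - 4)*(y + 4)*(y + 4)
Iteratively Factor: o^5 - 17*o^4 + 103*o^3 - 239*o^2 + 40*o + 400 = (o - 4)*(o^4 - 13*o^3 + 51*o^2 - 35*o - 100) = (o - 5)*(o - 4)*(o^3 - 8*o^2 + 11*o + 20) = (o - 5)*(o - 4)^2*(o^2 - 4*o - 5) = (o - 5)^2*(o - 4)^2*(o + 1)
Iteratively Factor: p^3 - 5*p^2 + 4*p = (p - 4)*(p^2 - p) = (p - 4)*(p - 1)*(p)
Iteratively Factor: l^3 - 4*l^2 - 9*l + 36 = (l + 3)*(l^2 - 7*l + 12) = (l - 4)*(l + 3)*(l - 3)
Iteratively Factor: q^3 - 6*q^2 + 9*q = (q)*(q^2 - 6*q + 9) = q*(q - 3)*(q - 3)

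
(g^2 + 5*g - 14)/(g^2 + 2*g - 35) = (g - 2)/(g - 5)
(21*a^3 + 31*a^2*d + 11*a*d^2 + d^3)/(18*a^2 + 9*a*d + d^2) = (7*a^2 + 8*a*d + d^2)/(6*a + d)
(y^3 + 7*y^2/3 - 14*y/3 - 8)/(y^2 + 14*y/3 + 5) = (3*y^2 - 2*y - 8)/(3*y + 5)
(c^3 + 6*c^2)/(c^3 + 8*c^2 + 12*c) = c/(c + 2)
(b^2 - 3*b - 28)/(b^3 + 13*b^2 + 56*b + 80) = (b - 7)/(b^2 + 9*b + 20)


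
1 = 1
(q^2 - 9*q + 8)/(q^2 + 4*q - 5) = (q - 8)/(q + 5)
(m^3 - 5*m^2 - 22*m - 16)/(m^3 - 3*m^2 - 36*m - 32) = (m + 2)/(m + 4)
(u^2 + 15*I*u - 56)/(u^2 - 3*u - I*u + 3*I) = (u^2 + 15*I*u - 56)/(u^2 - 3*u - I*u + 3*I)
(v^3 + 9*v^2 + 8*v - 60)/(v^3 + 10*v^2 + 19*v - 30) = (v - 2)/(v - 1)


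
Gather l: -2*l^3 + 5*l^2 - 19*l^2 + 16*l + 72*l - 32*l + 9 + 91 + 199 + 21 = -2*l^3 - 14*l^2 + 56*l + 320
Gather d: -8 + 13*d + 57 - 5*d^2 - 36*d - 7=-5*d^2 - 23*d + 42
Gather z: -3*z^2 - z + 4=-3*z^2 - z + 4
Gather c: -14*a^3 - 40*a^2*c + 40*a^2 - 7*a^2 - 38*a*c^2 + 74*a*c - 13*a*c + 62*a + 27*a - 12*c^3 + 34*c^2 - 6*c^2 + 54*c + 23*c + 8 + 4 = -14*a^3 + 33*a^2 + 89*a - 12*c^3 + c^2*(28 - 38*a) + c*(-40*a^2 + 61*a + 77) + 12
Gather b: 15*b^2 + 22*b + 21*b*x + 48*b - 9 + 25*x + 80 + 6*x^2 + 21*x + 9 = 15*b^2 + b*(21*x + 70) + 6*x^2 + 46*x + 80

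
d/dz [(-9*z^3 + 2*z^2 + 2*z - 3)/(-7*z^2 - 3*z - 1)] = (63*z^4 + 54*z^3 + 35*z^2 - 46*z - 11)/(49*z^4 + 42*z^3 + 23*z^2 + 6*z + 1)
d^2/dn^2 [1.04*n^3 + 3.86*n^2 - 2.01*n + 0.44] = 6.24*n + 7.72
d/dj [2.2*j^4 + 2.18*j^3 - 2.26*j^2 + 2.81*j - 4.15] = 8.8*j^3 + 6.54*j^2 - 4.52*j + 2.81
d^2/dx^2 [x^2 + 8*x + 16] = 2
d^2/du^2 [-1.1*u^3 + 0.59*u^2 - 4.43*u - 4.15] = 1.18 - 6.6*u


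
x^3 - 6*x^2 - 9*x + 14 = (x - 7)*(x - 1)*(x + 2)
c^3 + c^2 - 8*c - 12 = (c - 3)*(c + 2)^2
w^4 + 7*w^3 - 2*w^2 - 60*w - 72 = (w - 3)*(w + 2)^2*(w + 6)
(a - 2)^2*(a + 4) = a^3 - 12*a + 16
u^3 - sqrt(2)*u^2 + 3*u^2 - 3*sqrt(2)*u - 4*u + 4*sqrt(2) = (u - 1)*(u + 4)*(u - sqrt(2))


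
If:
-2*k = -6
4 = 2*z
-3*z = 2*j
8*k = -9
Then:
No Solution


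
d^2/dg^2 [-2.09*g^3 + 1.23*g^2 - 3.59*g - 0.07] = 2.46 - 12.54*g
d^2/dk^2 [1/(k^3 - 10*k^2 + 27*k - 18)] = 2*((10 - 3*k)*(k^3 - 10*k^2 + 27*k - 18) + (3*k^2 - 20*k + 27)^2)/(k^3 - 10*k^2 + 27*k - 18)^3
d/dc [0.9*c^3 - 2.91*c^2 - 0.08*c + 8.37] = 2.7*c^2 - 5.82*c - 0.08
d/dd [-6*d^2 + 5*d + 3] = 5 - 12*d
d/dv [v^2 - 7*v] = 2*v - 7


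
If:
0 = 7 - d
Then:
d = 7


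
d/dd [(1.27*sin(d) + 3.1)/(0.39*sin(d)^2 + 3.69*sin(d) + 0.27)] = (-2.418*sin(d) + 0.24765*cos(2*d) - 11.34375)*cos(d)/(0.39*sin(d)^2 + 3.69*sin(d) + 0.27)^2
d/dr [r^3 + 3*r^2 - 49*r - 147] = 3*r^2 + 6*r - 49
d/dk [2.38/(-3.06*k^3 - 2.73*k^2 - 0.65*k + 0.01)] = (21.8484*k^2 + 12.9948*k + 1.547)/(3.06*k^3 + 2.73*k^2 + 0.65*k - 0.01)^2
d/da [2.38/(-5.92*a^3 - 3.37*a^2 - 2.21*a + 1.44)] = (42.2688*a^2 + 16.0412*a + 5.2598)/(5.92*a^3 + 3.37*a^2 + 2.21*a - 1.44)^2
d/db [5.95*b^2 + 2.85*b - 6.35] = 11.9*b + 2.85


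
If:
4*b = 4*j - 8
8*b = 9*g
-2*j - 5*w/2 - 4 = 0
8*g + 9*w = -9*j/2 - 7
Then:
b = 1152/397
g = 1024/397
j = 1946/397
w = -2192/397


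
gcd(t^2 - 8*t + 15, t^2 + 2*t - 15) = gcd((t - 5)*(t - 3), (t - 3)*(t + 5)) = t - 3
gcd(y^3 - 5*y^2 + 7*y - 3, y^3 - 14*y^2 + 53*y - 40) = y - 1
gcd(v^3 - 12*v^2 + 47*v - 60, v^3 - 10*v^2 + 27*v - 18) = v - 3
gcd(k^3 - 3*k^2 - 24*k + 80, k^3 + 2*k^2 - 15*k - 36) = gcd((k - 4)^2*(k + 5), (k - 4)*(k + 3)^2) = k - 4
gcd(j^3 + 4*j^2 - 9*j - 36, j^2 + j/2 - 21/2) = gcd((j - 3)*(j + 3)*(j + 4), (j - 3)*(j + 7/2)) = j - 3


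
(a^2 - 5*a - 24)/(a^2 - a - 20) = (-a^2 + 5*a + 24)/(-a^2 + a + 20)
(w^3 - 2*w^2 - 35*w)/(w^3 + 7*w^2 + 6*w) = (w^2 - 2*w - 35)/(w^2 + 7*w + 6)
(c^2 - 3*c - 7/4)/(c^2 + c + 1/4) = (2*c - 7)/(2*c + 1)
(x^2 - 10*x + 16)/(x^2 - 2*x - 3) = (-x^2 + 10*x - 16)/(-x^2 + 2*x + 3)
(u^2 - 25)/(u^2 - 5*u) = (u + 5)/u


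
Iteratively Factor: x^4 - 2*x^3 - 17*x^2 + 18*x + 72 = (x + 2)*(x^3 - 4*x^2 - 9*x + 36) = (x + 2)*(x + 3)*(x^2 - 7*x + 12) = (x - 4)*(x + 2)*(x + 3)*(x - 3)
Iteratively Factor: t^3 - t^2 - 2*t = (t - 2)*(t^2 + t) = (t - 2)*(t + 1)*(t)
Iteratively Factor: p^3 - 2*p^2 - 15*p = (p - 5)*(p^2 + 3*p) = p*(p - 5)*(p + 3)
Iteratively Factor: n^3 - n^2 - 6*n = (n)*(n^2 - n - 6) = n*(n + 2)*(n - 3)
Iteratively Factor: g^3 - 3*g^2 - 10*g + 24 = (g + 3)*(g^2 - 6*g + 8) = (g - 2)*(g + 3)*(g - 4)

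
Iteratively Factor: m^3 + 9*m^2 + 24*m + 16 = (m + 4)*(m^2 + 5*m + 4) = (m + 4)^2*(m + 1)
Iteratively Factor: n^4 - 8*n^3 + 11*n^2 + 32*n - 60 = (n - 2)*(n^3 - 6*n^2 - n + 30) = (n - 5)*(n - 2)*(n^2 - n - 6) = (n - 5)*(n - 2)*(n + 2)*(n - 3)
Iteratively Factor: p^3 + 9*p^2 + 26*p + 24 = (p + 2)*(p^2 + 7*p + 12) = (p + 2)*(p + 3)*(p + 4)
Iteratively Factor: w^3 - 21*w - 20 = (w + 4)*(w^2 - 4*w - 5) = (w + 1)*(w + 4)*(w - 5)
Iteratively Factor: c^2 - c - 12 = (c + 3)*(c - 4)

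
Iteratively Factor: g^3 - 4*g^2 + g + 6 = (g + 1)*(g^2 - 5*g + 6) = (g - 3)*(g + 1)*(g - 2)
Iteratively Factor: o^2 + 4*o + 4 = (o + 2)*(o + 2)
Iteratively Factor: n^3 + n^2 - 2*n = (n)*(n^2 + n - 2) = n*(n + 2)*(n - 1)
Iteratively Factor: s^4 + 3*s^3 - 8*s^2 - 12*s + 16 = (s - 2)*(s^3 + 5*s^2 + 2*s - 8) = (s - 2)*(s - 1)*(s^2 + 6*s + 8) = (s - 2)*(s - 1)*(s + 2)*(s + 4)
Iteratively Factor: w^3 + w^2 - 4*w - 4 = (w + 2)*(w^2 - w - 2) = (w - 2)*(w + 2)*(w + 1)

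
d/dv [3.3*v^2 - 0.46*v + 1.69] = 6.6*v - 0.46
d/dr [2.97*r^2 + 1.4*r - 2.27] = 5.94*r + 1.4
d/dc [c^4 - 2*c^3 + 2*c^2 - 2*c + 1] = 4*c^3 - 6*c^2 + 4*c - 2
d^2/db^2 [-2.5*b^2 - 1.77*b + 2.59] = -5.00000000000000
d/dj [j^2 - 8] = 2*j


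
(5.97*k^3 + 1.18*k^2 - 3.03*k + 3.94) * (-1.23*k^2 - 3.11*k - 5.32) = -7.3431*k^5 - 20.0181*k^4 - 31.7033*k^3 - 1.7005*k^2 + 3.8662*k - 20.9608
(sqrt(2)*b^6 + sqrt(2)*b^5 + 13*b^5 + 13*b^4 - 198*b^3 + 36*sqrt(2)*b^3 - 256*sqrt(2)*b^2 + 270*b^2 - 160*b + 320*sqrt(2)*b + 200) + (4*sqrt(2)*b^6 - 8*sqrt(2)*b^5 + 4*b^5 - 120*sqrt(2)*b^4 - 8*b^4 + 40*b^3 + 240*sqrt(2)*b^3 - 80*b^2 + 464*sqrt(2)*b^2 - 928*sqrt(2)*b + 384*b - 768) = 5*sqrt(2)*b^6 - 7*sqrt(2)*b^5 + 17*b^5 - 120*sqrt(2)*b^4 + 5*b^4 - 158*b^3 + 276*sqrt(2)*b^3 + 190*b^2 + 208*sqrt(2)*b^2 - 608*sqrt(2)*b + 224*b - 568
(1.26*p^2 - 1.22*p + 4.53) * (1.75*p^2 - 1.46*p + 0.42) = 2.205*p^4 - 3.9746*p^3 + 10.2379*p^2 - 7.1262*p + 1.9026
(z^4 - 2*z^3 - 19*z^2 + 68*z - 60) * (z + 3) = z^5 + z^4 - 25*z^3 + 11*z^2 + 144*z - 180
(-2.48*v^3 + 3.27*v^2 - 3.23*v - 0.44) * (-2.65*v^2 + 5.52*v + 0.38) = 6.572*v^5 - 22.3551*v^4 + 25.6675*v^3 - 15.421*v^2 - 3.6562*v - 0.1672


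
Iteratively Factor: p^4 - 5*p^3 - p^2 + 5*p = (p - 1)*(p^3 - 4*p^2 - 5*p) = (p - 5)*(p - 1)*(p^2 + p) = p*(p - 5)*(p - 1)*(p + 1)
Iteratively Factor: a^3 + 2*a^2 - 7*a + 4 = (a - 1)*(a^2 + 3*a - 4) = (a - 1)*(a + 4)*(a - 1)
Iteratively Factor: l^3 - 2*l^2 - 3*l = (l)*(l^2 - 2*l - 3) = l*(l + 1)*(l - 3)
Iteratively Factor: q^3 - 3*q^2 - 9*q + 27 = (q + 3)*(q^2 - 6*q + 9) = (q - 3)*(q + 3)*(q - 3)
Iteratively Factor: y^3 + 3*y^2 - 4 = (y + 2)*(y^2 + y - 2) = (y + 2)^2*(y - 1)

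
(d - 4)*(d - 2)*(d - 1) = d^3 - 7*d^2 + 14*d - 8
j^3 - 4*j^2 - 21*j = j*(j - 7)*(j + 3)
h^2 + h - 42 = (h - 6)*(h + 7)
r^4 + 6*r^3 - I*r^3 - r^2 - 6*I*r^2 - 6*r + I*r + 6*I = (r - 1)*(r + 1)*(r + 6)*(r - I)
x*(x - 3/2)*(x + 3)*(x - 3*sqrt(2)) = x^4 - 3*sqrt(2)*x^3 + 3*x^3/2 - 9*sqrt(2)*x^2/2 - 9*x^2/2 + 27*sqrt(2)*x/2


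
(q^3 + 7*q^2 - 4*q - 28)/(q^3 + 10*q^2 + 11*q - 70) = (q + 2)/(q + 5)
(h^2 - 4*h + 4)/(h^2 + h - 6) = (h - 2)/(h + 3)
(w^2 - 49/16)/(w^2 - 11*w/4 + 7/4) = (w + 7/4)/(w - 1)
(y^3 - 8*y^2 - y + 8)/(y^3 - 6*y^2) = (y^3 - 8*y^2 - y + 8)/(y^2*(y - 6))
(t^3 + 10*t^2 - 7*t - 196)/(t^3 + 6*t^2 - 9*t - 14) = (t^2 + 3*t - 28)/(t^2 - t - 2)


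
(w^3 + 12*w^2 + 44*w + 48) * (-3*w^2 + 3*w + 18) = -3*w^5 - 33*w^4 - 78*w^3 + 204*w^2 + 936*w + 864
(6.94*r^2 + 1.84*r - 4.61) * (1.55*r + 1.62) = 10.757*r^3 + 14.0948*r^2 - 4.1647*r - 7.4682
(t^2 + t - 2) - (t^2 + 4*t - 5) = 3 - 3*t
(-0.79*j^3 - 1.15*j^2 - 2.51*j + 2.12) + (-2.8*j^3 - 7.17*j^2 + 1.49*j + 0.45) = -3.59*j^3 - 8.32*j^2 - 1.02*j + 2.57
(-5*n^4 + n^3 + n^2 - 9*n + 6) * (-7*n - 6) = 35*n^5 + 23*n^4 - 13*n^3 + 57*n^2 + 12*n - 36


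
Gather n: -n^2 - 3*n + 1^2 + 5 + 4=-n^2 - 3*n + 10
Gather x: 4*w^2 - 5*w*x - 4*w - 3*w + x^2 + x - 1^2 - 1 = 4*w^2 - 7*w + x^2 + x*(1 - 5*w) - 2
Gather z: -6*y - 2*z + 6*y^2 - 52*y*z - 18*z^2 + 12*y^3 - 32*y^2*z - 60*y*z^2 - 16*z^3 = 12*y^3 + 6*y^2 - 6*y - 16*z^3 + z^2*(-60*y - 18) + z*(-32*y^2 - 52*y - 2)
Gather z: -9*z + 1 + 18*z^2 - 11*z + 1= 18*z^2 - 20*z + 2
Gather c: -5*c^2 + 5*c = -5*c^2 + 5*c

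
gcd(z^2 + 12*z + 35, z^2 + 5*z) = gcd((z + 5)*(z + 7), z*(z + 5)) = z + 5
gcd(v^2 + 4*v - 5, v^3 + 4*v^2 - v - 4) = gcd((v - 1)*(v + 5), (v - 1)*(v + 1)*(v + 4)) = v - 1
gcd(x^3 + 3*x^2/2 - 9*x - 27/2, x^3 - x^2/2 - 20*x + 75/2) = x - 3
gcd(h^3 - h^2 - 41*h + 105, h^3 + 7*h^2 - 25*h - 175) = h^2 + 2*h - 35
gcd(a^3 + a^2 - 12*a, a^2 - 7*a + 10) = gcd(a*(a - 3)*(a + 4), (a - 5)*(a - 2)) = 1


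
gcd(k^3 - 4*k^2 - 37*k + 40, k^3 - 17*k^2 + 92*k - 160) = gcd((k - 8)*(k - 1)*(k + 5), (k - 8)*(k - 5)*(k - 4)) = k - 8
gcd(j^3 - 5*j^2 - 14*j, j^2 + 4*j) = j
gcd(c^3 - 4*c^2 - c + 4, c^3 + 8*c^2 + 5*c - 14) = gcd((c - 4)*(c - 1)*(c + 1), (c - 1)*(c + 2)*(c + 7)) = c - 1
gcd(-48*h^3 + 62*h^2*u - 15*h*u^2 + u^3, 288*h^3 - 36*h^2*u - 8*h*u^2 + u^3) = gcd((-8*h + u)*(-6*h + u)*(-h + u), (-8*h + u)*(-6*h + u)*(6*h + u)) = 48*h^2 - 14*h*u + u^2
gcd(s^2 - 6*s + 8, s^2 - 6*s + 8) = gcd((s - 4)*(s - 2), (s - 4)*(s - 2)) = s^2 - 6*s + 8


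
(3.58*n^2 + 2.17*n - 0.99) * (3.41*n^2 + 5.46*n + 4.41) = 12.2078*n^4 + 26.9465*n^3 + 24.2601*n^2 + 4.1643*n - 4.3659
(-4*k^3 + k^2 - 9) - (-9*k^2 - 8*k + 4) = -4*k^3 + 10*k^2 + 8*k - 13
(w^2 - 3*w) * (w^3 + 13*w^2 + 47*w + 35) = w^5 + 10*w^4 + 8*w^3 - 106*w^2 - 105*w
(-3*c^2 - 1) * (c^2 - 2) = -3*c^4 + 5*c^2 + 2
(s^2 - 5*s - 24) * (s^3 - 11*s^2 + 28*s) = s^5 - 16*s^4 + 59*s^3 + 124*s^2 - 672*s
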